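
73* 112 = 8176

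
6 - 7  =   - 1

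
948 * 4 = 3792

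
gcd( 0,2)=2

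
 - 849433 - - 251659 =-597774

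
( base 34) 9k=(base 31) ag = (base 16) 146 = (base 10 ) 326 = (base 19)H3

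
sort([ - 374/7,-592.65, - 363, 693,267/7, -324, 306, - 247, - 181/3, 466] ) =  [ - 592.65 , - 363, - 324,  -  247,- 181/3 , - 374/7,267/7, 306,466,693]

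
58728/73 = 58728/73 = 804.49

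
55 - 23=32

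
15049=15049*1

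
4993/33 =4993/33 =151.30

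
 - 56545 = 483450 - 539995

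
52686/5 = 52686/5 = 10537.20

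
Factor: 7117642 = 2^1*7^2*59^1*1231^1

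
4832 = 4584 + 248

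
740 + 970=1710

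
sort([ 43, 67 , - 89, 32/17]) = [-89, 32/17,43,  67 ] 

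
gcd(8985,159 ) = 3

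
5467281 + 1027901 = 6495182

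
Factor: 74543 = 7^1*23^1*463^1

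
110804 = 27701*4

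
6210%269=23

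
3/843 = 1/281 = 0.00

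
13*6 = 78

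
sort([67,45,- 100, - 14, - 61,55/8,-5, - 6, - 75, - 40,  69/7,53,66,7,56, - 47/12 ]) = [ - 100, - 75, - 61, - 40,- 14,-6,  -  5,  -  47/12, 55/8,7, 69/7,45,53,  56,66,67] 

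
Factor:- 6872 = - 2^3*859^1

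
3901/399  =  9+310/399 = 9.78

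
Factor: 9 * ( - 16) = - 2^4*3^2 = -144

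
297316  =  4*74329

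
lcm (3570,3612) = 307020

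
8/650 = 4/325 = 0.01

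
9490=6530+2960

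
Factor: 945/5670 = 1/6 = 2^( -1)*3^( - 1) 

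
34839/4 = 8709 + 3/4 = 8709.75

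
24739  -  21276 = 3463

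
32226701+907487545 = 939714246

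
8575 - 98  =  8477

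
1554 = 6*259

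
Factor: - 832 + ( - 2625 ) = - 3457= -3457^1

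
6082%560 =482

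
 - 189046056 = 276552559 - 465598615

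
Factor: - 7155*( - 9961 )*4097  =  291997102635 =3^3*5^1*7^1*17^1*53^1*241^1*1423^1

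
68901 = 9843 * 7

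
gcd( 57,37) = 1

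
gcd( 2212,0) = 2212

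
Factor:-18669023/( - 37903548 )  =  2^(-2)*3^(-1 )* 373^1*50051^1 * 3158629^( - 1 )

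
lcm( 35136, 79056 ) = 316224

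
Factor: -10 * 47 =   -  2^1*5^1*47^1 = -470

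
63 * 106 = 6678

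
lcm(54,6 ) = 54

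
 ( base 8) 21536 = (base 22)IFC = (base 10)9054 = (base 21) kb3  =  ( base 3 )110102100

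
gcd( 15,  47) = 1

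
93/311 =93/311 =0.30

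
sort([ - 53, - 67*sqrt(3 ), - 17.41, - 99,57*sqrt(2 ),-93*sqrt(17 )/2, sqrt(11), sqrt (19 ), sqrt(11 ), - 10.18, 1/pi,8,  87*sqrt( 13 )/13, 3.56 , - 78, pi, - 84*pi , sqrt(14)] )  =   [ - 84*pi, - 93*sqrt(17) /2,  -  67 * sqrt(3), - 99 , - 78, - 53, - 17.41 , - 10.18, 1/pi , pi, sqrt(11), sqrt( 11 ),3.56, sqrt (14),sqrt(19 ), 8,87*sqrt(13) /13, 57*sqrt( 2 )] 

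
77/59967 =77/59967 = 0.00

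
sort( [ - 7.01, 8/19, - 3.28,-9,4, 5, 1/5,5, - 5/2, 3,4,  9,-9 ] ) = [-9,- 9, - 7.01,-3.28, - 5/2,1/5, 8/19,3, 4,4,5,5,9 ] 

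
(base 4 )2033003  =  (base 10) 9155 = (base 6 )110215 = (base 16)23c3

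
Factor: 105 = 3^1*5^1*7^1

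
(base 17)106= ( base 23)CJ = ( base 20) EF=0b100100111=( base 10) 295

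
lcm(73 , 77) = 5621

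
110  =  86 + 24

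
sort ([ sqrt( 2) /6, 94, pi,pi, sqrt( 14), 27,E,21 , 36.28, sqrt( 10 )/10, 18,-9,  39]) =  [ - 9, sqrt(2 ) /6,sqrt( 10)/10,E, pi, pi, sqrt( 14 ) , 18, 21, 27, 36.28, 39,94]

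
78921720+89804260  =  168725980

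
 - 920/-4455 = 184/891 = 0.21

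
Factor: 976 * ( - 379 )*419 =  - 154989776 =-2^4*61^1*379^1*419^1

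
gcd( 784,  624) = 16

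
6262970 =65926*95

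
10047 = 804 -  - 9243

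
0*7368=0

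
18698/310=60+49/155 = 60.32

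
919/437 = 919/437=2.10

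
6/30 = 1/5 = 0.20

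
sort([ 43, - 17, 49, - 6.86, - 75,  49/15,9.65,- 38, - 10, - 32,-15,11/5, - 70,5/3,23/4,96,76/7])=[ - 75, - 70, - 38, -32, -17,  -  15,-10, - 6.86, 5/3, 11/5 , 49/15,23/4,9.65,  76/7  ,  43, 49, 96 ] 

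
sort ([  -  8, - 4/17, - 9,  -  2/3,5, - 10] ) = [ -10,-9,-8, - 2/3, - 4/17 , 5 ] 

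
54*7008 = 378432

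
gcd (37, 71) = 1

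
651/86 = 7 + 49/86 =7.57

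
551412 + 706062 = 1257474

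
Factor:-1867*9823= - 11^1*19^1*47^1*1867^1 = - 18339541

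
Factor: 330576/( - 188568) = - 142/81= -2^1*3^( - 4)*71^1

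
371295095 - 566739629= -195444534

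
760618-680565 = 80053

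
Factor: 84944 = 2^4*5309^1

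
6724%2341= 2042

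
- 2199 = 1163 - 3362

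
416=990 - 574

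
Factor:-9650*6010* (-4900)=284182850000=2^4*5^5 * 7^2 * 193^1*601^1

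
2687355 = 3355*801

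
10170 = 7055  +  3115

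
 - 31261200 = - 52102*600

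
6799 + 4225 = 11024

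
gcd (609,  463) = 1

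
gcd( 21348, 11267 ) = 593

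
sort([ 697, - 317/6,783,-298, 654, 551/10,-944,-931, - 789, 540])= [ - 944, - 931,-789, - 298,  -  317/6, 551/10, 540,654, 697,783 ] 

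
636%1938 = 636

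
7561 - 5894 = 1667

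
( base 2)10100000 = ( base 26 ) 64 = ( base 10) 160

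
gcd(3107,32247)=1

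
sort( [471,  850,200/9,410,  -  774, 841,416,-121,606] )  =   [ - 774, - 121,200/9, 410 , 416, 471, 606,841, 850 ]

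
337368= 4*84342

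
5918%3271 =2647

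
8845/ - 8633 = - 2 + 8421/8633 = -1.02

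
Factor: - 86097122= - 2^1*53^1*107^1*7591^1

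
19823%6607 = 2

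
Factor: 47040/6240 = 2^1*7^2*13^( - 1 ) = 98/13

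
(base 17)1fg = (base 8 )1060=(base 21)15e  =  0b1000110000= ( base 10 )560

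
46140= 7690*6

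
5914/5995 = 5914/5995 = 0.99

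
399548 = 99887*4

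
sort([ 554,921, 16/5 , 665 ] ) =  [16/5, 554, 665,921]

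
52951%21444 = 10063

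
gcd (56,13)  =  1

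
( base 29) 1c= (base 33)18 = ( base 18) 25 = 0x29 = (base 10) 41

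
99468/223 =99468/223 = 446.04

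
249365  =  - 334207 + 583572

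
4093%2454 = 1639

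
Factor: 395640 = 2^3*3^2*5^1*7^1*157^1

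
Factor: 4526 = 2^1* 31^1*73^1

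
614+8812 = 9426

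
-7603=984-8587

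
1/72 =1/72 = 0.01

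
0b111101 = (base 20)31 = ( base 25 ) 2B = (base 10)61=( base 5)221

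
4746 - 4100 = 646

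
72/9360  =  1/130 = 0.01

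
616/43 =14  +  14/43 = 14.33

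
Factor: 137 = 137^1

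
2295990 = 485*4734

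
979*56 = 54824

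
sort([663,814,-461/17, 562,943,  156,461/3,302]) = [  -  461/17, 461/3,156,302, 562,663, 814,943]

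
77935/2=38967 + 1/2 = 38967.50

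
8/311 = 8/311 = 0.03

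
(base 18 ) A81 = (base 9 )4571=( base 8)6471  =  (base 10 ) 3385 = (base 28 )48p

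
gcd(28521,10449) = 9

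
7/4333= 1/619 = 0.00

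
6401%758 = 337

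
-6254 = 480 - 6734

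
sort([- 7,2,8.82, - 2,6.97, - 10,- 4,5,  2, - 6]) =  [ - 10, - 7, -6, - 4 , - 2,2,2, 5,  6.97,  8.82 ]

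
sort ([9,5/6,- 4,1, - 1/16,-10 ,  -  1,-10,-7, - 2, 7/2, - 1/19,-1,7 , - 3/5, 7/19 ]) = [-10,-10, - 7,- 4, - 2,- 1,  -  1, - 3/5,-1/16, - 1/19,7/19,5/6,1,7/2,7,9 ]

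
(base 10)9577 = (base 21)10f1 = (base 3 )111010201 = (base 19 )17A1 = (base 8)22551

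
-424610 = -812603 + 387993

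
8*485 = 3880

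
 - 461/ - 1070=461/1070=0.43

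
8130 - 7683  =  447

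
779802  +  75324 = 855126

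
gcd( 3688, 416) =8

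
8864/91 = 8864/91 = 97.41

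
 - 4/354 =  - 1  +  175/177 = -  0.01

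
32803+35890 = 68693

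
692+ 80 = 772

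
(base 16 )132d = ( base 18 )f2d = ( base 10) 4909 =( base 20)c59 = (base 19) db7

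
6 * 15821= 94926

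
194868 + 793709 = 988577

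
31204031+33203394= 64407425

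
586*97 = 56842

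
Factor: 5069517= 3^1*1163^1*1453^1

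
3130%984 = 178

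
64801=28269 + 36532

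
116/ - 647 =  -  1 + 531/647  =  -0.18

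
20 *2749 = 54980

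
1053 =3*351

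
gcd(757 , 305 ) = 1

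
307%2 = 1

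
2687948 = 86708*31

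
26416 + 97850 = 124266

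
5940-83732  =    -  77792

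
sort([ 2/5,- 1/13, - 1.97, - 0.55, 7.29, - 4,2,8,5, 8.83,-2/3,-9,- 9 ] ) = [ - 9, -9 , - 4, - 1.97,  -  2/3,-0.55, - 1/13,2/5,2,5,7.29,8,8.83 ] 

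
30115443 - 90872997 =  - 60757554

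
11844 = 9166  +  2678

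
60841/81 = 751+10/81=751.12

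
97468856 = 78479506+18989350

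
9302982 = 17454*533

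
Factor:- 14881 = - 23^1 * 647^1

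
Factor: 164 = 2^2*41^1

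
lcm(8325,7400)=66600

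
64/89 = 64/89 = 0.72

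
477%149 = 30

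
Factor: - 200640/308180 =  - 528/811 = - 2^4 * 3^1 * 11^1*811^( - 1)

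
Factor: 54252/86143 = 2^2*3^2 * 11^1*137^1* 86143^(-1 )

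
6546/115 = 6546/115 = 56.92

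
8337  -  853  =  7484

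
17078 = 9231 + 7847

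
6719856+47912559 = 54632415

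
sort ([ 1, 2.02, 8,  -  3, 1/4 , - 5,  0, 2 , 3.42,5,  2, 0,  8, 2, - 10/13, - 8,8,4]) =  [ - 8, -5, - 3, - 10/13,  0,0,  1/4,  1,2, 2,2,2.02, 3.42,4,5, 8, 8,8 ] 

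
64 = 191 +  - 127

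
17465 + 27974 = 45439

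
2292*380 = 870960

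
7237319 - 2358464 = 4878855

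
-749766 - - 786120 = 36354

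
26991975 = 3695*7305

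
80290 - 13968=66322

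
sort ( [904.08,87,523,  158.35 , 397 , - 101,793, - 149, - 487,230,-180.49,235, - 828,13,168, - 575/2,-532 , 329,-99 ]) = [ - 828, - 532,  -  487 ,-575/2, - 180.49, - 149, - 101,-99,13, 87,158.35,168,230, 235, 329,397 , 523, 793, 904.08]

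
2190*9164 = 20069160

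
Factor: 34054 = 2^1*17027^1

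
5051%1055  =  831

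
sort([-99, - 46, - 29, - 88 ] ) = [ - 99, - 88, - 46, - 29]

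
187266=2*93633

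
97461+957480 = 1054941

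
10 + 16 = 26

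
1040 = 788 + 252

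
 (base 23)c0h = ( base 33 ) 5rt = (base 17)1507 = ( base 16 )18dd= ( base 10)6365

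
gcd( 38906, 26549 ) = 1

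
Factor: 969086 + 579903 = 13^1*17^1*43^1*163^1 =1548989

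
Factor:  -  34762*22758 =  - 791113596 = - 2^2*3^1*7^1*13^1*191^1*3793^1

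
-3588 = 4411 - 7999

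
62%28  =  6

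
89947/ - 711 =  - 127+350/711 = - 126.51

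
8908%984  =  52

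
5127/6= 854 + 1/2  =  854.50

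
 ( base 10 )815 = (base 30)R5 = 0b1100101111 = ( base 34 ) NX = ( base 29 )s3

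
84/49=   12/7 = 1.71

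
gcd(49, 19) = 1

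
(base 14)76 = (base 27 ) 3N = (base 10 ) 104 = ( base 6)252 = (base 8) 150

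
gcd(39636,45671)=1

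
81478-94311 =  - 12833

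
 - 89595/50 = -1792 + 1/10 = - 1791.90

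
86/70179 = 86/70179 = 0.00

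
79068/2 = 39534 = 39534.00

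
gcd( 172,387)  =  43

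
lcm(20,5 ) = 20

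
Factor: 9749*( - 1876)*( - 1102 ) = 20154614648 = 2^3 * 7^1*19^1*29^1*  67^1*9749^1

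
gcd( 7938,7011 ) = 9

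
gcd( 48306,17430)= 498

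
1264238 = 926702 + 337536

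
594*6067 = 3603798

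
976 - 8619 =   -  7643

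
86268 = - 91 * ( - 948)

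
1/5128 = 1/5128=0.00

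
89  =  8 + 81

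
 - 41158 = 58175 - 99333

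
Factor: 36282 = 2^1*3^1*  6047^1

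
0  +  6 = 6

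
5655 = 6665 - 1010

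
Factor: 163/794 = 2^( - 1 ) * 163^1*397^( - 1)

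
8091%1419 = 996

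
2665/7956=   205/612=   0.33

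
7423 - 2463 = 4960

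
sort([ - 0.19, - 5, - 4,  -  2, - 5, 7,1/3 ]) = [-5, - 5  , - 4, - 2, - 0.19, 1/3,7]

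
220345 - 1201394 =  - 981049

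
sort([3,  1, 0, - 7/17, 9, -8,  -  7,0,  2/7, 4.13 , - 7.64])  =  [- 8,-7.64,-7, - 7/17, 0,0, 2/7,1,3, 4.13,9 ] 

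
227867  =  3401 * 67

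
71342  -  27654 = 43688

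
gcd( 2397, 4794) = 2397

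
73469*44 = 3232636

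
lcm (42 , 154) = 462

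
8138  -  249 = 7889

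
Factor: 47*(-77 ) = - 7^1*11^1 * 47^1 = - 3619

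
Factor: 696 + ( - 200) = 2^4*31^1 = 496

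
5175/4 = 5175/4 = 1293.75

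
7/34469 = 7/34469 =0.00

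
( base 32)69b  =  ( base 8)14453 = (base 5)201233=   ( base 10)6443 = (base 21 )ECH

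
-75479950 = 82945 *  (-910 )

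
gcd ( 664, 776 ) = 8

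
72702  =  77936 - 5234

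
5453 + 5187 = 10640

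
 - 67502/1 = - 67502 =- 67502.00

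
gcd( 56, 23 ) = 1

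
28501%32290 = 28501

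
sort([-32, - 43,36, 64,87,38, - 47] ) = [ -47,-43, - 32, 36,  38,64,  87]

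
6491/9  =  721 + 2/9= 721.22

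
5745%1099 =250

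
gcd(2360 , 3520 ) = 40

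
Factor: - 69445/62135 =-19/17=- 17^( - 1)*19^1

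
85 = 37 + 48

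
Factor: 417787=31^1 * 13477^1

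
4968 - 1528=3440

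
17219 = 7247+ 9972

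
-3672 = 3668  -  7340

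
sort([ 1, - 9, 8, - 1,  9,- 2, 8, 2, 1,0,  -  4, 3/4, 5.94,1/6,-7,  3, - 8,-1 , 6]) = [ - 9, - 8, - 7,  -  4,- 2,-1, - 1,  0,1/6 , 3/4,  1, 1, 2,3, 5.94,6, 8,8,9] 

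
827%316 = 195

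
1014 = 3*338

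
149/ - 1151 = - 1 + 1002/1151 = - 0.13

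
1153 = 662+491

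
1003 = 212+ 791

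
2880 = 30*96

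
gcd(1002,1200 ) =6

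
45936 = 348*132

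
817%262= 31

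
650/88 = 325/44 = 7.39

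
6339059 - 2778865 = 3560194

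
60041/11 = 5458 + 3/11 =5458.27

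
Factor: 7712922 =2^1* 3^1 * 7^1*409^1*449^1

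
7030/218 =3515/109 =32.25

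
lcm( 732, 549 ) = 2196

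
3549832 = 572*6206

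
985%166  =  155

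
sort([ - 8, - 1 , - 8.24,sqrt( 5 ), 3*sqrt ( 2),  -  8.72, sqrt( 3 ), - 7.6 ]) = [ -8.72, -8.24,  -  8, - 7.6, - 1 , sqrt (3),sqrt( 5),3*sqrt(2) ] 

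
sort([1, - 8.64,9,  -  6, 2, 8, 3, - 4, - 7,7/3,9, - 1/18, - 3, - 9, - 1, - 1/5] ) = [ - 9, - 8.64, - 7, -6, - 4, - 3, - 1, - 1/5, - 1/18, 1 , 2, 7/3,3,8,9 , 9 ]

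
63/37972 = 63/37972 = 0.00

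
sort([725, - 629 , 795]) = [ - 629, 725,795] 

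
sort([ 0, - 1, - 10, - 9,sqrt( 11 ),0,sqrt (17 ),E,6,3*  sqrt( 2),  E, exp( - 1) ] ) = [ - 10  , - 9, - 1,0,0, exp( - 1), E,E,sqrt(11),sqrt(17) , 3*sqrt( 2 ), 6]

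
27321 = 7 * 3903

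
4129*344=1420376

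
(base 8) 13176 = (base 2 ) 1011001111110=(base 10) 5758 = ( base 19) fi1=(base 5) 141013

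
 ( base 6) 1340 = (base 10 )348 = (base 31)B7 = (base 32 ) AS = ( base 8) 534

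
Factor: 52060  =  2^2*5^1 * 19^1*137^1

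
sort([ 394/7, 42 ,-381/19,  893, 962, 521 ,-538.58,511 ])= [ - 538.58, - 381/19,42,394/7,511,521, 893, 962 ]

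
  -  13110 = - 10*1311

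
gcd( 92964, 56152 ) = 4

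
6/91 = 6/91 = 0.07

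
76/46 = 38/23 = 1.65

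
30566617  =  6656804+23909813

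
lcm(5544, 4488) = 94248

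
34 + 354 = 388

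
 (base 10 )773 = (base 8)1405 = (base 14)3d3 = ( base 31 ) ot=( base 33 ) NE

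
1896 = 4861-2965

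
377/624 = 29/48 = 0.60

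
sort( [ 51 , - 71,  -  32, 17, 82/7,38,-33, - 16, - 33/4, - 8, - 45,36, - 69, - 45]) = [ - 71, - 69,-45, - 45 , -33,  -  32, - 16, - 33/4, - 8,82/7 , 17,36, 38, 51 ] 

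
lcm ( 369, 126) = 5166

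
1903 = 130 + 1773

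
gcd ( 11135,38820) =5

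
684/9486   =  38/527 = 0.07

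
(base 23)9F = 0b11011110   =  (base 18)c6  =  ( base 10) 222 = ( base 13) 141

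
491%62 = 57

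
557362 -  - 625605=1182967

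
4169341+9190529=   13359870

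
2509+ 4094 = 6603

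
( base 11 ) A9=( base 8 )167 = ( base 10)119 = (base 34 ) 3h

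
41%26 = 15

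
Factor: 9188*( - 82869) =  - 2^2*3^1*23^1*1201^1*2297^1 = -761400372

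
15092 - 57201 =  - 42109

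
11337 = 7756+3581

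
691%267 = 157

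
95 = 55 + 40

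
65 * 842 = 54730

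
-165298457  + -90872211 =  - 256170668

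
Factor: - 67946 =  - 2^1*53^1*641^1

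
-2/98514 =  -  1 + 49256/49257 = - 0.00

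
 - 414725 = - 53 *7825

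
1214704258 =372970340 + 841733918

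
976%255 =211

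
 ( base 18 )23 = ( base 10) 39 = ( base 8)47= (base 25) 1E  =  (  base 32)17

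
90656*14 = 1269184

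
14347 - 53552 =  - 39205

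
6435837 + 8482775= 14918612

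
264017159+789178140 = 1053195299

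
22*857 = 18854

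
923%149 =29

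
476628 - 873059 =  - 396431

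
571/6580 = 571/6580 = 0.09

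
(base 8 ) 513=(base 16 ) 14B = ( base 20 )GB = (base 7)652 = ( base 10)331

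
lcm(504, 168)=504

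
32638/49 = 666 + 4/49  =  666.08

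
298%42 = 4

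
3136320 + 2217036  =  5353356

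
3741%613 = 63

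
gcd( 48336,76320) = 2544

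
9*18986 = 170874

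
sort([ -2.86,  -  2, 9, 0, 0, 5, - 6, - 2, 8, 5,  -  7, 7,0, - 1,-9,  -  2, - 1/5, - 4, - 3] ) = [-9,- 7,  -  6, - 4 , - 3, - 2.86,- 2, - 2, - 2 ,  -  1, - 1/5,  0, 0 , 0, 5, 5, 7, 8, 9 ] 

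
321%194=127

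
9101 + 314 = 9415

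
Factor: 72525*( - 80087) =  - 5808309675 = - 3^1*5^2 *7^1*17^1*673^1*967^1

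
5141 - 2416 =2725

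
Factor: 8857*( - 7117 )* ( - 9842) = 620393117498 = 2^1*7^1*11^1*17^1*19^1*37^1*521^1*647^1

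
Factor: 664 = 2^3 * 83^1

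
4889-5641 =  - 752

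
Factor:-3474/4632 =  - 3/4 = - 2^( - 2 )*3^1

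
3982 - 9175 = -5193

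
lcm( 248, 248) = 248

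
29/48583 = 29/48583 = 0.00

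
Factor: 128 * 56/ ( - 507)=-7168/507 = -2^10*3^( - 1)*7^1 * 13^ ( - 2) 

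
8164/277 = 29 + 131/277 = 29.47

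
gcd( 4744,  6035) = 1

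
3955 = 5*791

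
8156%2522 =590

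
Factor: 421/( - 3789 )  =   - 1/9= -  3^( - 2)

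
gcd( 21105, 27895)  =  35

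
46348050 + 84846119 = 131194169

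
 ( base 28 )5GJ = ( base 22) 919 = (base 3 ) 20000111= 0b1000100100011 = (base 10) 4387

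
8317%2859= 2599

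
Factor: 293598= 2^1*3^3*5437^1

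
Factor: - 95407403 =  - 7^1*13^1*1048433^1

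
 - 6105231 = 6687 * ( - 913)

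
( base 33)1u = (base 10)63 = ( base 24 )2F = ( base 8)77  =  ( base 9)70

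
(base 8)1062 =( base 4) 20302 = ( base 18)1D4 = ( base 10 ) 562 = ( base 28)k2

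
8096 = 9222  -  1126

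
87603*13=1138839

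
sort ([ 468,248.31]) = [ 248.31,468 ]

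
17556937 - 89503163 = - 71946226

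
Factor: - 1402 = - 2^1*701^1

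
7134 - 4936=2198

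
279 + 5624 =5903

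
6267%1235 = 92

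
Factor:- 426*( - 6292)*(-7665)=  - 2^3*3^2 * 5^1*7^1*11^2*13^1 * 71^1 * 73^1 =-  20545204680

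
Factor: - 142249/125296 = -2^( - 4)*41^( - 1) * 59^1 * 191^( - 1 )*2411^1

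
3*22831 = 68493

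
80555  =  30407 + 50148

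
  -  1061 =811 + -1872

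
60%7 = 4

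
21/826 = 3/118 = 0.03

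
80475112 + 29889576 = 110364688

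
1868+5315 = 7183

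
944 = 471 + 473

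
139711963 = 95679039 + 44032924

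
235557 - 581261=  - 345704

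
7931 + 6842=14773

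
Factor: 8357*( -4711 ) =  -39369827= -7^1*61^1*137^1*673^1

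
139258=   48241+91017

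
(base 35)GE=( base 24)NM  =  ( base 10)574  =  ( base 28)ke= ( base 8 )1076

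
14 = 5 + 9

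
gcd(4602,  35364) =6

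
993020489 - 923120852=69899637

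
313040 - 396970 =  - 83930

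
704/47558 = 352/23779 = 0.01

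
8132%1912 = 484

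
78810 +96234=175044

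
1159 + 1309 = 2468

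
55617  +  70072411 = 70128028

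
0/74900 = 0 = 0.00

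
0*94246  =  0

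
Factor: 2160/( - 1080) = - 2^1 = -2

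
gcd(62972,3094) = 182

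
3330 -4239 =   -  909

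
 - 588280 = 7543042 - 8131322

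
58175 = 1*58175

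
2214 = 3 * 738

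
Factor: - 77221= - 31^1*47^1 * 53^1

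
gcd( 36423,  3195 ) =639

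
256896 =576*446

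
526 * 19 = 9994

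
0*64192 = 0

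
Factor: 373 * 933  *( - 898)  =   - 2^1*3^1*311^1*373^1* 449^1 = - 312512082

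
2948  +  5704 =8652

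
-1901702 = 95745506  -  97647208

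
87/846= 29/282= 0.10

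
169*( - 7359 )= - 1243671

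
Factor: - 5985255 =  - 3^1*5^1 * 59^1*6763^1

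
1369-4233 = - 2864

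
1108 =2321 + -1213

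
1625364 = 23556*69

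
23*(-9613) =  - 221099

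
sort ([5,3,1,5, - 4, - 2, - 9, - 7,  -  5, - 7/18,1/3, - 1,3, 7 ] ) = [ - 9, - 7,- 5, - 4, - 2,  -  1,- 7/18, 1/3, 1,3,3,5,  5, 7]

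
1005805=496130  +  509675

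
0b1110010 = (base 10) 114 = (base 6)310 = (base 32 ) 3I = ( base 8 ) 162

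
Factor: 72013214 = 2^1*7^1*13^1*395677^1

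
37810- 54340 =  - 16530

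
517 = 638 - 121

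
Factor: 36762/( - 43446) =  - 11^1*13^ (  -  1) = - 11/13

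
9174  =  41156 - 31982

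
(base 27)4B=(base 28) 47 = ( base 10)119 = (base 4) 1313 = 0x77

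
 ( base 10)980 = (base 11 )811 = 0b1111010100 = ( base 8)1724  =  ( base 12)698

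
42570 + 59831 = 102401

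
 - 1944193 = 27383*( - 71 )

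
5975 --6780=12755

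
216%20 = 16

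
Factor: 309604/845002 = 2^1 * 157^1 * 857^ ( - 1 ) = 314/857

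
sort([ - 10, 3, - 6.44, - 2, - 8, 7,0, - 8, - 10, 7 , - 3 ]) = [ - 10,-10, - 8, - 8,- 6.44, - 3, - 2,0, 3,7,7]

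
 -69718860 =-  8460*8241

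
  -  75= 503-578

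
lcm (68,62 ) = 2108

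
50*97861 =4893050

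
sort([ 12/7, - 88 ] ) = [ - 88,12/7 ]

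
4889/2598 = 4889/2598 = 1.88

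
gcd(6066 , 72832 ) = 2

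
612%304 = 4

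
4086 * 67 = 273762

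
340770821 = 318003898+22766923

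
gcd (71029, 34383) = 73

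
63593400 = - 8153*( - 7800)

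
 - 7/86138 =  -1 + 86131/86138 = - 0.00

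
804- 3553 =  - 2749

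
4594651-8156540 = - 3561889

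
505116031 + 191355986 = 696472017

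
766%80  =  46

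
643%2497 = 643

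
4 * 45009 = 180036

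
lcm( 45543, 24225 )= 1138575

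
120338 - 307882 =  - 187544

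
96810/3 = 32270 = 32270.00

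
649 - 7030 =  - 6381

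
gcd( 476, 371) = 7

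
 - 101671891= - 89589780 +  - 12082111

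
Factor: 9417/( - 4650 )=-2^( - 1)*5^( - 2)*31^( - 1 ) *43^1*73^1  =  - 3139/1550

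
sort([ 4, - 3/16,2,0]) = [-3/16,0,2,  4] 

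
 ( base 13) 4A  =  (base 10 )62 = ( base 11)57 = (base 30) 22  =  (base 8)76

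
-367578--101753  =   - 265825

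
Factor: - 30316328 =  - 2^3 * 7^1*541363^1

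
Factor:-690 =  -2^1*3^1*5^1*23^1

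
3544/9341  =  3544/9341 = 0.38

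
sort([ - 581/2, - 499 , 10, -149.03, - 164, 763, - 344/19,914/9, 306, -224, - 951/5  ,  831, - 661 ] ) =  [  -  661, - 499, - 581/2,-224, - 951/5, - 164 , - 149.03, - 344/19,10,914/9,306, 763,831 ]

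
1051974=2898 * 363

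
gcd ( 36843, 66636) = 3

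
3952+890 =4842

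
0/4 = 0 = 0.00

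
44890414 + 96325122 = 141215536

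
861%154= 91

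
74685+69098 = 143783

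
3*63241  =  189723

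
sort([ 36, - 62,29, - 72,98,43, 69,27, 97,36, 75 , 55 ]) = [ - 72, - 62,27,29,36,36,43,55,69 , 75,97,98 ]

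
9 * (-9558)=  - 86022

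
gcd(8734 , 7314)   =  2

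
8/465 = 8/465 = 0.02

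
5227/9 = 580 + 7/9= 580.78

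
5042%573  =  458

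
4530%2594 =1936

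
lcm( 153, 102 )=306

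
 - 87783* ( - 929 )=81550407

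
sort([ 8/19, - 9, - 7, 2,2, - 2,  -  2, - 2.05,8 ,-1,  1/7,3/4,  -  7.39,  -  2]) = [ - 9, - 7.39 , - 7, - 2.05, - 2, - 2, - 2,  -  1, 1/7,  8/19, 3/4,2, 2,8]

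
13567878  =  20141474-6573596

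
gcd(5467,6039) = 11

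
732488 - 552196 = 180292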